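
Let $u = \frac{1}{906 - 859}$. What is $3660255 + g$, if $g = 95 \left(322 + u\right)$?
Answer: $\frac{173469810}{47} \approx 3.6908 \cdot 10^{6}$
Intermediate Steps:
$u = \frac{1}{47} \approx 0.021277$
$g = \frac{1437825}{47}$ ($g = 95 \left(322 + \frac{1}{47}\right) = 95 \cdot \frac{15135}{47} = \frac{1437825}{47} \approx 30592.0$)
$3660255 + g = 3660255 + \frac{1437825}{47} = \frac{173469810}{47}$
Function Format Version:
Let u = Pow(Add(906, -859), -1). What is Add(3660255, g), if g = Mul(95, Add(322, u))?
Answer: Rational(173469810, 47) ≈ 3.6908e+6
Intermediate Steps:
u = Rational(1, 47) (u = Pow(47, -1) = Rational(1, 47) ≈ 0.021277)
g = Rational(1437825, 47) (g = Mul(95, Add(322, Rational(1, 47))) = Mul(95, Rational(15135, 47)) = Rational(1437825, 47) ≈ 30592.)
Add(3660255, g) = Add(3660255, Rational(1437825, 47)) = Rational(173469810, 47)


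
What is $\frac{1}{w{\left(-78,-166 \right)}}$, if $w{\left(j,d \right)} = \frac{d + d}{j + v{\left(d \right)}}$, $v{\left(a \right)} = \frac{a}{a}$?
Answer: $\frac{77}{332} \approx 0.23193$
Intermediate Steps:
$v{\left(a \right)} = 1$
$w{\left(j,d \right)} = \frac{2 d}{1 + j}$ ($w{\left(j,d \right)} = \frac{d + d}{j + 1} = \frac{2 d}{1 + j}$)
$\frac{1}{w{\left(-78,-166 \right)}} = \frac{1}{2 \left(-166\right) \frac{1}{1 - 78}} = \frac{1}{2 \left(-166\right) \frac{1}{-77}} = \frac{1}{2 \left(-166\right) \left(- \frac{1}{77}\right)} = \frac{1}{\frac{332}{77}} = \frac{77}{332}$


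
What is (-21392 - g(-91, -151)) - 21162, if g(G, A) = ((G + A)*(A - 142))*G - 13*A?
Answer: 6407929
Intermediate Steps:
g(G, A) = -13*A + G*(-142 + A)*(A + G) (g(G, A) = ((A + G)*(-142 + A))*G - 13*A = ((-142 + A)*(A + G))*G - 13*A = G*(-142 + A)*(A + G) - 13*A = -13*A + G*(-142 + A)*(A + G))
(-21392 - g(-91, -151)) - 21162 = (-21392 - (-142*(-91)² - 13*(-151) - 151*(-91)² - 91*(-151)² - 142*(-151)*(-91))) - 21162 = (-21392 - (-142*8281 + 1963 - 151*8281 - 91*22801 - 1951222)) - 21162 = (-21392 - (-1175902 + 1963 - 1250431 - 2074891 - 1951222)) - 21162 = (-21392 - 1*(-6450483)) - 21162 = (-21392 + 6450483) - 21162 = 6429091 - 21162 = 6407929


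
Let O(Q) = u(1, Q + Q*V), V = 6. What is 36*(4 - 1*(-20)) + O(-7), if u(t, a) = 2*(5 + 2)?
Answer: 878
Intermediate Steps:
u(t, a) = 14 (u(t, a) = 2*7 = 14)
O(Q) = 14
36*(4 - 1*(-20)) + O(-7) = 36*(4 - 1*(-20)) + 14 = 36*(4 + 20) + 14 = 36*24 + 14 = 864 + 14 = 878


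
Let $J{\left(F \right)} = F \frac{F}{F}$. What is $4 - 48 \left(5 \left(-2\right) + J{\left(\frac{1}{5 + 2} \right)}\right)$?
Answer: $\frac{3340}{7} \approx 477.14$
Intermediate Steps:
$J{\left(F \right)} = F$ ($J{\left(F \right)} = F 1 = F$)
$4 - 48 \left(5 \left(-2\right) + J{\left(\frac{1}{5 + 2} \right)}\right) = 4 - 48 \left(5 \left(-2\right) + \frac{1}{5 + 2}\right) = 4 - 48 \left(-10 + \frac{1}{7}\right) = 4 - - \frac{3312}{7} = 4 + \frac{3312}{7} = \frac{3340}{7}$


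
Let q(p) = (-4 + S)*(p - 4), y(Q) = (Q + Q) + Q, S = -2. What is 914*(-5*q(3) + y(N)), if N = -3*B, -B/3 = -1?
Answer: -52098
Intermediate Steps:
B = 3 (B = -3*(-1) = 3)
N = -9 (N = -3*3 = -9)
y(Q) = 3*Q (y(Q) = 2*Q + Q = 3*Q)
q(p) = 24 - 6*p (q(p) = (-4 - 2)*(p - 4) = -6*(-4 + p) = 24 - 6*p)
914*(-5*q(3) + y(N)) = 914*(-5*(24 - 6*3) + 3*(-9)) = 914*(-5*(24 - 18) - 27) = 914*(-5*6 - 27) = 914*(-30 - 27) = 914*(-57) = -52098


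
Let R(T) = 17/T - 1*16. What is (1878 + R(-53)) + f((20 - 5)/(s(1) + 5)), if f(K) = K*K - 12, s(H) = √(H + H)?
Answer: 52181432/28037 - 2250*√2/529 ≈ 1855.1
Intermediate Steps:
s(H) = √2*√H (s(H) = √(2*H) = √2*√H)
R(T) = -16 + 17/T (R(T) = 17/T - 16 = -16 + 17/T)
f(K) = -12 + K² (f(K) = K² - 12 = -12 + K²)
(1878 + R(-53)) + f((20 - 5)/(s(1) + 5)) = (1878 + (-16 + 17/(-53))) + (-12 + ((20 - 5)/(√2*√1 + 5))²) = (1878 + (-16 + 17*(-1/53))) + (-12 + (15/(√2*1 + 5))²) = (1878 + (-16 - 17/53)) + (-12 + (15/(√2 + 5))²) = (1878 - 865/53) + (-12 + (15/(5 + √2))²) = 98669/53 + (-12 + 225/(5 + √2)²) = 98033/53 + 225/(5 + √2)²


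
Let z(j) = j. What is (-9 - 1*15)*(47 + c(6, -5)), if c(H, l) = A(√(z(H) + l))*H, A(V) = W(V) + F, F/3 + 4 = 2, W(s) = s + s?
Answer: -552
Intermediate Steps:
W(s) = 2*s
F = -6 (F = -12 + 3*2 = -12 + 6 = -6)
A(V) = -6 + 2*V (A(V) = 2*V - 6 = -6 + 2*V)
c(H, l) = H*(-6 + 2*√(H + l)) (c(H, l) = (-6 + 2*√(H + l))*H = H*(-6 + 2*√(H + l)))
(-9 - 1*15)*(47 + c(6, -5)) = (-9 - 1*15)*(47 + 2*6*(-3 + √(6 - 5))) = (-9 - 15)*(47 + 2*6*(-3 + √1)) = -24*(47 + 2*6*(-3 + 1)) = -24*(47 + 2*6*(-2)) = -24*(47 - 24) = -24*23 = -552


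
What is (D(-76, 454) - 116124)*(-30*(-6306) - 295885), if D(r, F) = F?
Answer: 12342567350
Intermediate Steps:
(D(-76, 454) - 116124)*(-30*(-6306) - 295885) = (454 - 116124)*(-30*(-6306) - 295885) = -115670*(189180 - 295885) = -115670*(-106705) = 12342567350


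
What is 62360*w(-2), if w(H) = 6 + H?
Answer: 249440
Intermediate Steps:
62360*w(-2) = 62360*(6 - 2) = 62360*4 = 249440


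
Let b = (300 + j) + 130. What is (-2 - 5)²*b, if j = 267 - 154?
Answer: 26607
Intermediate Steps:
j = 113
b = 543 (b = (300 + 113) + 130 = 413 + 130 = 543)
(-2 - 5)²*b = (-2 - 5)²*543 = (-7)²*543 = 49*543 = 26607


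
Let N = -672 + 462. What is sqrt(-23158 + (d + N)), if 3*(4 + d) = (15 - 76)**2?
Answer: 7*I*sqrt(4065)/3 ≈ 148.77*I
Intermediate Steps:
d = 3709/3 (d = -4 + (15 - 76)**2/3 = -4 + (1/3)*(-61)**2 = -4 + (1/3)*3721 = -4 + 3721/3 = 3709/3 ≈ 1236.3)
N = -210
sqrt(-23158 + (d + N)) = sqrt(-23158 + (3709/3 - 210)) = sqrt(-23158 + 3079/3) = sqrt(-66395/3) = 7*I*sqrt(4065)/3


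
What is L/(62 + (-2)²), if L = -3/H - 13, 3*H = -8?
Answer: -95/528 ≈ -0.17992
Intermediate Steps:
H = -8/3 (H = (⅓)*(-8) = -8/3 ≈ -2.6667)
L = -95/8 (L = -3/(-8/3) - 13 = -3*(-3/8) - 13 = 9/8 - 13 = -95/8 ≈ -11.875)
L/(62 + (-2)²) = -95/8/(62 + (-2)²) = -95/8/(62 + 4) = -95/8/66 = (1/66)*(-95/8) = -95/528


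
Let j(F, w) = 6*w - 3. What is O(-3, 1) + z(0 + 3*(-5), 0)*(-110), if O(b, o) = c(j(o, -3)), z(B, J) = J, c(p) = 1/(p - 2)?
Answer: -1/23 ≈ -0.043478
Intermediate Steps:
j(F, w) = -3 + 6*w
c(p) = 1/(-2 + p)
O(b, o) = -1/23 (O(b, o) = 1/(-2 + (-3 + 6*(-3))) = 1/(-2 + (-3 - 18)) = 1/(-2 - 21) = 1/(-23) = -1/23)
O(-3, 1) + z(0 + 3*(-5), 0)*(-110) = -1/23 + 0*(-110) = -1/23 + 0 = -1/23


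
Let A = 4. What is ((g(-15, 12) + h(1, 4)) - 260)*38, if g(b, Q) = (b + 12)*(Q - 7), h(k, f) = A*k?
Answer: -10298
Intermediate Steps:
h(k, f) = 4*k
g(b, Q) = (-7 + Q)*(12 + b) (g(b, Q) = (12 + b)*(-7 + Q) = (-7 + Q)*(12 + b))
((g(-15, 12) + h(1, 4)) - 260)*38 = (((-84 - 7*(-15) + 12*12 + 12*(-15)) + 4*1) - 260)*38 = (((-84 + 105 + 144 - 180) + 4) - 260)*38 = ((-15 + 4) - 260)*38 = (-11 - 260)*38 = -271*38 = -10298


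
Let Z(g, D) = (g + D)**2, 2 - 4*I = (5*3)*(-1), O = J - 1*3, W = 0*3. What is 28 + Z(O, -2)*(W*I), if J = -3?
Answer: 28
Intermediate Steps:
W = 0
O = -6 (O = -3 - 1*3 = -3 - 3 = -6)
I = 17/4 (I = 1/2 - 5*3*(-1)/4 = 1/2 - 15*(-1)/4 = 1/2 - 1/4*(-15) = 1/2 + 15/4 = 17/4 ≈ 4.2500)
Z(g, D) = (D + g)**2
28 + Z(O, -2)*(W*I) = 28 + (-2 - 6)**2*(0*(17/4)) = 28 + (-8)**2*0 = 28 + 64*0 = 28 + 0 = 28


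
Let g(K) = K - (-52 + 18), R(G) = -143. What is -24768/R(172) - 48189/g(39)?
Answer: -5082963/10439 ≈ -486.92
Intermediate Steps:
g(K) = 34 + K (g(K) = K - 1*(-34) = K + 34 = 34 + K)
-24768/R(172) - 48189/g(39) = -24768/(-143) - 48189/(34 + 39) = -24768*(-1/143) - 48189/73 = 24768/143 - 48189*1/73 = 24768/143 - 48189/73 = -5082963/10439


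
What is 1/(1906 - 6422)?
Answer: -1/4516 ≈ -0.00022143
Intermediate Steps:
1/(1906 - 6422) = 1/(-4516) = -1/4516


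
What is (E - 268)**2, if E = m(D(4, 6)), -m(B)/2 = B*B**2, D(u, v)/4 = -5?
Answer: 247495824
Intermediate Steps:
D(u, v) = -20 (D(u, v) = 4*(-5) = -20)
m(B) = -2*B**3 (m(B) = -2*B*B**2 = -2*B**3)
E = 16000 (E = -2*(-20)**3 = -2*(-8000) = 16000)
(E - 268)**2 = (16000 - 268)**2 = 15732**2 = 247495824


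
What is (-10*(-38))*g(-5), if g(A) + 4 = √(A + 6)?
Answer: -1140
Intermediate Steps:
g(A) = -4 + √(6 + A) (g(A) = -4 + √(A + 6) = -4 + √(6 + A))
(-10*(-38))*g(-5) = (-10*(-38))*(-4 + √(6 - 5)) = 380*(-4 + √1) = 380*(-4 + 1) = 380*(-3) = -1140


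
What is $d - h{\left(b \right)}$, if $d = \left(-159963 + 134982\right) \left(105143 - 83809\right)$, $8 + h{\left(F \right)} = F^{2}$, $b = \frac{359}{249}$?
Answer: $- \frac{33043101125527}{62001} \approx -5.3294 \cdot 10^{8}$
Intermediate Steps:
$b = \frac{359}{249}$ ($b = 359 \cdot \frac{1}{249} = \frac{359}{249} \approx 1.4418$)
$h{\left(F \right)} = -8 + F^{2}$
$d = -532944654$ ($d = \left(-24981\right) 21334 = -532944654$)
$d - h{\left(b \right)} = -532944654 - \left(-8 + \left(\frac{359}{249}\right)^{2}\right) = -532944654 - \left(-8 + \frac{128881}{62001}\right) = -532944654 - - \frac{367127}{62001} = -532944654 + \frac{367127}{62001} = - \frac{33043101125527}{62001}$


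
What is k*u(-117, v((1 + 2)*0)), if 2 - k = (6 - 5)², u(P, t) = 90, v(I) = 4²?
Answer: 90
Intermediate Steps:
v(I) = 16
k = 1 (k = 2 - (6 - 5)² = 2 - 1*1² = 2 - 1*1 = 2 - 1 = 1)
k*u(-117, v((1 + 2)*0)) = 1*90 = 90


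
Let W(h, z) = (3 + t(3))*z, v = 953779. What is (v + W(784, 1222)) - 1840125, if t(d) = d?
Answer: -879014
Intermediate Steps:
W(h, z) = 6*z (W(h, z) = (3 + 3)*z = 6*z)
(v + W(784, 1222)) - 1840125 = (953779 + 6*1222) - 1840125 = (953779 + 7332) - 1840125 = 961111 - 1840125 = -879014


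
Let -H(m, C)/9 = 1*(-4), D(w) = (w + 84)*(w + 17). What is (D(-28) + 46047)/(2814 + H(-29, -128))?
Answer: 45431/2850 ≈ 15.941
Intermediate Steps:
D(w) = (17 + w)*(84 + w) (D(w) = (84 + w)*(17 + w) = (17 + w)*(84 + w))
H(m, C) = 36 (H(m, C) = -9*(-4) = 36)
(D(-28) + 46047)/(2814 + H(-29, -128)) = ((1428 + (-28)² + 101*(-28)) + 46047)/(2814 + 36) = ((1428 + 784 - 2828) + 46047)/2850 = (-616 + 46047)*(1/2850) = 45431*(1/2850) = 45431/2850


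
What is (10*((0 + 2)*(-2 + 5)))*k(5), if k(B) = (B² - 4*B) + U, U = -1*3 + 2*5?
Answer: 720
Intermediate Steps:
U = 7 (U = -3 + 10 = 7)
k(B) = 7 + B² - 4*B (k(B) = (B² - 4*B) + 7 = 7 + B² - 4*B)
(10*((0 + 2)*(-2 + 5)))*k(5) = (10*((0 + 2)*(-2 + 5)))*(7 + 5² - 4*5) = (10*(2*3))*(7 + 25 - 20) = (10*6)*12 = 60*12 = 720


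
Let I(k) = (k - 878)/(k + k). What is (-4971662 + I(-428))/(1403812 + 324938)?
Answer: -2127870683/739905000 ≈ -2.8759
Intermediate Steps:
I(k) = (-878 + k)/(2*k) (I(k) = (-878 + k)/((2*k)) = (-878 + k)*(1/(2*k)) = (-878 + k)/(2*k))
(-4971662 + I(-428))/(1403812 + 324938) = (-4971662 + (½)*(-878 - 428)/(-428))/(1403812 + 324938) = (-4971662 + (½)*(-1/428)*(-1306))/1728750 = (-4971662 + 653/428)*(1/1728750) = -2127870683/428*1/1728750 = -2127870683/739905000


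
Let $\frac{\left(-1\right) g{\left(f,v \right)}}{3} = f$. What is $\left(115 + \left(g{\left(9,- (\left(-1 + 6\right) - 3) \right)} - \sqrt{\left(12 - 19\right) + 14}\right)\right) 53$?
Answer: $4664 - 53 \sqrt{7} \approx 4523.8$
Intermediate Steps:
$g{\left(f,v \right)} = - 3 f$
$\left(115 + \left(g{\left(9,- (\left(-1 + 6\right) - 3) \right)} - \sqrt{\left(12 - 19\right) + 14}\right)\right) 53 = \left(115 - \left(27 + \sqrt{\left(12 - 19\right) + 14}\right)\right) 53 = \left(115 - \left(27 + \sqrt{-7 + 14}\right)\right) 53 = \left(115 - \left(27 + \sqrt{7}\right)\right) 53 = \left(88 - \sqrt{7}\right) 53 = 4664 - 53 \sqrt{7}$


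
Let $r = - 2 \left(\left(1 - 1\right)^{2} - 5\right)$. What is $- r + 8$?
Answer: $-2$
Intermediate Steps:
$r = 10$ ($r = - 2 \left(0^{2} - 5\right) = - 2 \left(0 - 5\right) = \left(-2\right) \left(-5\right) = 10$)
$- r + 8 = \left(-1\right) 10 + 8 = -10 + 8 = -2$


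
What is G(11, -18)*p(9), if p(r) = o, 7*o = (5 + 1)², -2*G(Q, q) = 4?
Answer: -72/7 ≈ -10.286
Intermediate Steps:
G(Q, q) = -2 (G(Q, q) = -½*4 = -2)
o = 36/7 (o = (5 + 1)²/7 = (⅐)*6² = (⅐)*36 = 36/7 ≈ 5.1429)
p(r) = 36/7
G(11, -18)*p(9) = -2*36/7 = -72/7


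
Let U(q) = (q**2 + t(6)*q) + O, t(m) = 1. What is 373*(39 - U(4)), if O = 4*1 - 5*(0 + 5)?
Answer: 14920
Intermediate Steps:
O = -21 (O = 4 - 5*5 = 4 - 25 = -21)
U(q) = -21 + q + q**2 (U(q) = (q**2 + 1*q) - 21 = (q**2 + q) - 21 = (q + q**2) - 21 = -21 + q + q**2)
373*(39 - U(4)) = 373*(39 - (-21 + 4 + 4**2)) = 373*(39 - (-21 + 4 + 16)) = 373*(39 - 1*(-1)) = 373*(39 + 1) = 373*40 = 14920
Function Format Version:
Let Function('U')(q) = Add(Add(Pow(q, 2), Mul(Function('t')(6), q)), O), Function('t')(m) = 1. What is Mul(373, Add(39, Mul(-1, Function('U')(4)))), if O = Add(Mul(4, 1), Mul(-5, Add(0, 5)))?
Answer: 14920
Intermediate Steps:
O = -21 (O = Add(4, Mul(-5, 5)) = Add(4, -25) = -21)
Function('U')(q) = Add(-21, q, Pow(q, 2)) (Function('U')(q) = Add(Add(Pow(q, 2), Mul(1, q)), -21) = Add(Add(Pow(q, 2), q), -21) = Add(Add(q, Pow(q, 2)), -21) = Add(-21, q, Pow(q, 2)))
Mul(373, Add(39, Mul(-1, Function('U')(4)))) = Mul(373, Add(39, Mul(-1, Add(-21, 4, Pow(4, 2))))) = Mul(373, Add(39, Mul(-1, Add(-21, 4, 16)))) = Mul(373, Add(39, Mul(-1, -1))) = Mul(373, Add(39, 1)) = Mul(373, 40) = 14920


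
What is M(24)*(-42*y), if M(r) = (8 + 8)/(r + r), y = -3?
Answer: 42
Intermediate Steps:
M(r) = 8/r (M(r) = 16/((2*r)) = 16*(1/(2*r)) = 8/r)
M(24)*(-42*y) = (8/24)*(-42*(-3)) = (8*(1/24))*126 = (⅓)*126 = 42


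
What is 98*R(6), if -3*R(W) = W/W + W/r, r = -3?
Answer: 98/3 ≈ 32.667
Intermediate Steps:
R(W) = -1/3 + W/9 (R(W) = -(W/W + W/(-3))/3 = -(1 + W*(-1/3))/3 = -(1 - W/3)/3 = -1/3 + W/9)
98*R(6) = 98*(-1/3 + (1/9)*6) = 98*(-1/3 + 2/3) = 98*(1/3) = 98/3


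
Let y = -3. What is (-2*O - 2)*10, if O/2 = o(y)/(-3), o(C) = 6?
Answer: 60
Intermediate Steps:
O = -4 (O = 2*(6/(-3)) = 2*(6*(-⅓)) = 2*(-2) = -4)
(-2*O - 2)*10 = (-2*(-4) - 2)*10 = (8 - 2)*10 = 6*10 = 60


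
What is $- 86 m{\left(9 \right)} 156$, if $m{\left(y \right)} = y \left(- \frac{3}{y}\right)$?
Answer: $40248$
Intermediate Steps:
$m{\left(y \right)} = -3$
$- 86 m{\left(9 \right)} 156 = \left(-86\right) \left(-3\right) 156 = 258 \cdot 156 = 40248$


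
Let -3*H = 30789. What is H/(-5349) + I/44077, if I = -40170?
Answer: 79164307/78589291 ≈ 1.0073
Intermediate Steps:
H = -10263 (H = -1/3*30789 = -10263)
H/(-5349) + I/44077 = -10263/(-5349) - 40170/44077 = -10263*(-1/5349) - 40170*1/44077 = 3421/1783 - 40170/44077 = 79164307/78589291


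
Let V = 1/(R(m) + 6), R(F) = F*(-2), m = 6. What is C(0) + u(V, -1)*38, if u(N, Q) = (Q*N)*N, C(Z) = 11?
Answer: 179/18 ≈ 9.9444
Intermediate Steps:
R(F) = -2*F
V = -1/6 (V = 1/(-2*6 + 6) = 1/(-12 + 6) = 1/(-6) = -1/6 ≈ -0.16667)
u(N, Q) = Q*N**2 (u(N, Q) = (N*Q)*N = Q*N**2)
C(0) + u(V, -1)*38 = 11 - (-1/6)**2*38 = 11 - 1*1/36*38 = 11 - 1/36*38 = 11 - 19/18 = 179/18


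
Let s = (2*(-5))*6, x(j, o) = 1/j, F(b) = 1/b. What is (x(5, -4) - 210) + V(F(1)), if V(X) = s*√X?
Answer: -1349/5 ≈ -269.80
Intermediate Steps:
F(b) = 1/b
s = -60 (s = -10*6 = -60)
V(X) = -60*√X
(x(5, -4) - 210) + V(F(1)) = (1/5 - 210) - 60*√(1/1) = (⅕ - 210) - 60*√1 = -1049/5 - 60*1 = -1049/5 - 60 = -1349/5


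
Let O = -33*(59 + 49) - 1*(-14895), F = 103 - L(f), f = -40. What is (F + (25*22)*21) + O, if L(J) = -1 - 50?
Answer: 23035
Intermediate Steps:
L(J) = -51
F = 154 (F = 103 - 1*(-51) = 103 + 51 = 154)
O = 11331 (O = -33*108 + 14895 = -3564 + 14895 = 11331)
(F + (25*22)*21) + O = (154 + (25*22)*21) + 11331 = (154 + 550*21) + 11331 = (154 + 11550) + 11331 = 11704 + 11331 = 23035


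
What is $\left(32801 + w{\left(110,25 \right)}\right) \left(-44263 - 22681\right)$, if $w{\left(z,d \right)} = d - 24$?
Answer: $-2195897088$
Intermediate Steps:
$w{\left(z,d \right)} = -24 + d$
$\left(32801 + w{\left(110,25 \right)}\right) \left(-44263 - 22681\right) = \left(32801 + \left(-24 + 25\right)\right) \left(-44263 - 22681\right) = \left(32801 + 1\right) \left(-66944\right) = 32802 \left(-66944\right) = -2195897088$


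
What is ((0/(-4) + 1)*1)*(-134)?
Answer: -134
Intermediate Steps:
((0/(-4) + 1)*1)*(-134) = ((0*(-1/4) + 1)*1)*(-134) = ((0 + 1)*1)*(-134) = (1*1)*(-134) = 1*(-134) = -134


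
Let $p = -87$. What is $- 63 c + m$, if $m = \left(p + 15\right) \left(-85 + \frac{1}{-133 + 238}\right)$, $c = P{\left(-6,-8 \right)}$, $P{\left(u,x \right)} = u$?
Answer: $\frac{227406}{35} \approx 6497.3$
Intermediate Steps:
$c = -6$
$m = \frac{214176}{35}$ ($m = \left(-87 + 15\right) \left(-85 + \frac{1}{-133 + 238}\right) = - 72 \left(-85 + \frac{1}{105}\right) = \left(-72\right) \left(- \frac{8924}{105}\right) = \frac{214176}{35} \approx 6119.3$)
$- 63 c + m = \left(-63\right) \left(-6\right) + \frac{214176}{35} = 378 + \frac{214176}{35} = \frac{227406}{35}$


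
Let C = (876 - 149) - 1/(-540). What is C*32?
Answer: 3140648/135 ≈ 23264.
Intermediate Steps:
C = 392581/540 (C = 727 - 1*(-1/540) = 727 + 1/540 = 392581/540 ≈ 727.00)
C*32 = (392581/540)*32 = 3140648/135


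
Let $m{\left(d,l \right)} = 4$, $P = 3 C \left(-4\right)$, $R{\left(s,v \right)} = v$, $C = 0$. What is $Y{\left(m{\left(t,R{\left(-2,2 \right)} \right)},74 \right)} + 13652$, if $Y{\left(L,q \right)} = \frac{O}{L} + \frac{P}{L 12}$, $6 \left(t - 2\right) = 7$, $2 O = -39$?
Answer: $\frac{109177}{8} \approx 13647.0$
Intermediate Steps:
$O = - \frac{39}{2}$ ($O = \frac{1}{2} \left(-39\right) = - \frac{39}{2} \approx -19.5$)
$P = 0$ ($P = 3 \cdot 0 \left(-4\right) = 0 \left(-4\right) = 0$)
$t = \frac{19}{6}$ ($t = 2 + \frac{1}{6} \cdot 7 = 2 + \frac{7}{6} = \frac{19}{6} \approx 3.1667$)
$Y{\left(L,q \right)} = - \frac{39}{2 L}$ ($Y{\left(L,q \right)} = - \frac{39}{2 L} + \frac{0}{L 12} = - \frac{39}{2 L} + \frac{0}{12 L} = - \frac{39}{2 L} + 0 \frac{1}{12 L} = - \frac{39}{2 L} + 0 = - \frac{39}{2 L}$)
$Y{\left(m{\left(t,R{\left(-2,2 \right)} \right)},74 \right)} + 13652 = - \frac{39}{2 \cdot 4} + 13652 = \left(- \frac{39}{2}\right) \frac{1}{4} + 13652 = - \frac{39}{8} + 13652 = \frac{109177}{8}$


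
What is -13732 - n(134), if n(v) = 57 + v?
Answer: -13923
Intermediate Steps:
-13732 - n(134) = -13732 - (57 + 134) = -13732 - 1*191 = -13732 - 191 = -13923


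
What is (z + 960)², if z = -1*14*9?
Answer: 695556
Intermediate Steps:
z = -126 (z = -14*9 = -126)
(z + 960)² = (-126 + 960)² = 834² = 695556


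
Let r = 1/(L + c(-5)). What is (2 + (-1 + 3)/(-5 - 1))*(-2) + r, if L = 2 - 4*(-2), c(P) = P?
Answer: -47/15 ≈ -3.1333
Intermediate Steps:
L = 10 (L = 2 + 8 = 10)
r = ⅕ (r = 1/(10 - 5) = 1/5 = ⅕ ≈ 0.20000)
(2 + (-1 + 3)/(-5 - 1))*(-2) + r = (2 + (-1 + 3)/(-5 - 1))*(-2) + ⅕ = (2 + 2/(-6))*(-2) + ⅕ = (2 + 2*(-⅙))*(-2) + ⅕ = (2 - ⅓)*(-2) + ⅕ = (5/3)*(-2) + ⅕ = -10/3 + ⅕ = -47/15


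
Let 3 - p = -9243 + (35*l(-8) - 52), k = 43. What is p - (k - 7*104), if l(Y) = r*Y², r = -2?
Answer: 14463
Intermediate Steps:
l(Y) = -2*Y²
p = 13778 (p = 3 - (-9243 + (35*(-2*(-8)²) - 52)) = 3 - (-9243 + (35*(-2*64) - 52)) = 3 - (-9243 + (35*(-128) - 52)) = 3 - (-9243 + (-4480 - 52)) = 3 - (-9243 - 4532) = 3 - 1*(-13775) = 3 + 13775 = 13778)
p - (k - 7*104) = 13778 - (43 - 7*104) = 13778 - (43 - 728) = 13778 - 1*(-685) = 13778 + 685 = 14463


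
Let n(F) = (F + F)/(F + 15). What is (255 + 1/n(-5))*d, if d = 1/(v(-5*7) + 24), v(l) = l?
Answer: -254/11 ≈ -23.091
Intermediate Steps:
n(F) = 2*F/(15 + F) (n(F) = (2*F)/(15 + F) = 2*F/(15 + F))
d = -1/11 (d = 1/(-5*7 + 24) = 1/(-35 + 24) = 1/(-11) = -1/11 ≈ -0.090909)
(255 + 1/n(-5))*d = (255 + 1/(2*(-5)/(15 - 5)))*(-1/11) = (255 + 1/(2*(-5)/10))*(-1/11) = (255 + 1/(2*(-5)*(⅒)))*(-1/11) = (255 + 1/(-1))*(-1/11) = (255 - 1)*(-1/11) = 254*(-1/11) = -254/11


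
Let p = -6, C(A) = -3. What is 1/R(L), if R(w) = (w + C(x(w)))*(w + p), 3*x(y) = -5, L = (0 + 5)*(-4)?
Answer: 1/598 ≈ 0.0016722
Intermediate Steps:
L = -20 (L = 5*(-4) = -20)
x(y) = -5/3 (x(y) = (⅓)*(-5) = -5/3)
R(w) = (-6 + w)*(-3 + w) (R(w) = (w - 3)*(w - 6) = (-3 + w)*(-6 + w) = (-6 + w)*(-3 + w))
1/R(L) = 1/(18 + (-20)² - 9*(-20)) = 1/(18 + 400 + 180) = 1/598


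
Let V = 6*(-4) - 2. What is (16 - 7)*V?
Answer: -234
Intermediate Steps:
V = -26 (V = -24 - 2 = -26)
(16 - 7)*V = (16 - 7)*(-26) = 9*(-26) = -234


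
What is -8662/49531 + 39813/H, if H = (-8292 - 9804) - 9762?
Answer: -737761233/459944866 ≈ -1.6040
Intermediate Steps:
H = -27858 (H = -18096 - 9762 = -27858)
-8662/49531 + 39813/H = -8662/49531 + 39813/(-27858) = -8662*1/49531 + 39813*(-1/27858) = -8662/49531 - 13271/9286 = -737761233/459944866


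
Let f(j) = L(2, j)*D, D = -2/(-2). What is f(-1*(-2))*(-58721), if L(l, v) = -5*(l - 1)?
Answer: 293605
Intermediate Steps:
L(l, v) = 5 - 5*l (L(l, v) = -5*(-1 + l) = 5 - 5*l)
D = 1 (D = -2*(-½) = 1)
f(j) = -5 (f(j) = (5 - 5*2)*1 = (5 - 10)*1 = -5*1 = -5)
f(-1*(-2))*(-58721) = -5*(-58721) = 293605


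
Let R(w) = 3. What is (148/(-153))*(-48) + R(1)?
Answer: 2521/51 ≈ 49.431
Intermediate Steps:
(148/(-153))*(-48) + R(1) = (148/(-153))*(-48) + 3 = (148*(-1/153))*(-48) + 3 = -148/153*(-48) + 3 = 2368/51 + 3 = 2521/51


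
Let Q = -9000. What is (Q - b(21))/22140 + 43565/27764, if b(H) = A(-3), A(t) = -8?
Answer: 178718803/153673740 ≈ 1.1630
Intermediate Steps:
b(H) = -8
(Q - b(21))/22140 + 43565/27764 = (-9000 - 1*(-8))/22140 + 43565/27764 = (-9000 + 8)*(1/22140) + 43565*(1/27764) = -8992*1/22140 + 43565/27764 = -2248/5535 + 43565/27764 = 178718803/153673740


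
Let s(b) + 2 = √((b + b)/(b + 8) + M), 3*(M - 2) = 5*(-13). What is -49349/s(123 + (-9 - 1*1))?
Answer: 35827374/7913 + 542839*I*√19383/7913 ≈ 4527.7 + 9550.8*I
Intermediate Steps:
M = -59/3 (M = 2 + (5*(-13))/3 = 2 + (⅓)*(-65) = 2 - 65/3 = -59/3 ≈ -19.667)
s(b) = -2 + √(-59/3 + 2*b/(8 + b)) (s(b) = -2 + √((b + b)/(b + 8) - 59/3) = -2 + √((2*b)/(8 + b) - 59/3) = -2 + √(2*b/(8 + b) - 59/3) = -2 + √(-59/3 + 2*b/(8 + b)))
-49349/s(123 + (-9 - 1*1)) = -49349/(-2 + √3*√((-472 - 53*(123 + (-9 - 1*1)))/(8 + (123 + (-9 - 1*1))))/3) = -49349/(-2 + √3*√((-472 - 53*(123 + (-9 - 1)))/(8 + (123 + (-9 - 1))))/3) = -49349/(-2 + √3*√((-472 - 53*(123 - 10))/(8 + (123 - 10)))/3) = -49349/(-2 + √3*√((-472 - 53*113)/(8 + 113))/3) = -49349/(-2 + √3*√((-472 - 5989)/121)/3) = -49349/(-2 + √3*√((1/121)*(-6461))/3) = -49349/(-2 + √3*√(-6461/121)/3) = -49349/(-2 + √3*(I*√6461/11)/3) = -49349/(-2 + I*√19383/33)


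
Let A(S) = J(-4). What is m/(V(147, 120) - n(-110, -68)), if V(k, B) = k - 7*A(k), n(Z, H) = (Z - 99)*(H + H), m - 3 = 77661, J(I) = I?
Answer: -77664/28249 ≈ -2.7493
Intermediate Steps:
m = 77664 (m = 3 + 77661 = 77664)
A(S) = -4
n(Z, H) = 2*H*(-99 + Z) (n(Z, H) = (-99 + Z)*(2*H) = 2*H*(-99 + Z))
V(k, B) = 28 + k (V(k, B) = k - 7*(-4) = k + 28 = 28 + k)
m/(V(147, 120) - n(-110, -68)) = 77664/((28 + 147) - 2*(-68)*(-99 - 110)) = 77664/(175 - 2*(-68)*(-209)) = 77664/(175 - 1*28424) = 77664/(175 - 28424) = 77664/(-28249) = 77664*(-1/28249) = -77664/28249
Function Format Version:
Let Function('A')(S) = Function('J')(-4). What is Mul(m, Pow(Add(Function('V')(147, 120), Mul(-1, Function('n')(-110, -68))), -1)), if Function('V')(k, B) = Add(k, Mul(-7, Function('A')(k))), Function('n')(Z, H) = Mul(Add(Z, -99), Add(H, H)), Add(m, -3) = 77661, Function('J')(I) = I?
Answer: Rational(-77664, 28249) ≈ -2.7493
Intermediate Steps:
m = 77664 (m = Add(3, 77661) = 77664)
Function('A')(S) = -4
Function('n')(Z, H) = Mul(2, H, Add(-99, Z)) (Function('n')(Z, H) = Mul(Add(-99, Z), Mul(2, H)) = Mul(2, H, Add(-99, Z)))
Function('V')(k, B) = Add(28, k) (Function('V')(k, B) = Add(k, Mul(-7, -4)) = Add(k, 28) = Add(28, k))
Mul(m, Pow(Add(Function('V')(147, 120), Mul(-1, Function('n')(-110, -68))), -1)) = Mul(77664, Pow(Add(Add(28, 147), Mul(-1, Mul(2, -68, Add(-99, -110)))), -1)) = Mul(77664, Pow(Add(175, Mul(-1, Mul(2, -68, -209))), -1)) = Mul(77664, Pow(Add(175, Mul(-1, 28424)), -1)) = Mul(77664, Pow(Add(175, -28424), -1)) = Mul(77664, Pow(-28249, -1)) = Mul(77664, Rational(-1, 28249)) = Rational(-77664, 28249)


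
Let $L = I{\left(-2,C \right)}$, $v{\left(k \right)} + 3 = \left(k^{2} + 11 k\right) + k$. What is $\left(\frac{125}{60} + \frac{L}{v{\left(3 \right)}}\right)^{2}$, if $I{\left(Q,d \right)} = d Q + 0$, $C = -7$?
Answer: $\frac{841}{144} \approx 5.8403$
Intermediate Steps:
$I{\left(Q,d \right)} = Q d$ ($I{\left(Q,d \right)} = Q d + 0 = Q d$)
$v{\left(k \right)} = -3 + k^{2} + 12 k$ ($v{\left(k \right)} = -3 + \left(\left(k^{2} + 11 k\right) + k\right) = -3 + \left(k^{2} + 12 k\right) = -3 + k^{2} + 12 k$)
$L = 14$ ($L = \left(-2\right) \left(-7\right) = 14$)
$\left(\frac{125}{60} + \frac{L}{v{\left(3 \right)}}\right)^{2} = \left(\frac{125}{60} + \frac{14}{-3 + 3^{2} + 12 \cdot 3}\right)^{2} = \left(125 \cdot \frac{1}{60} + \frac{14}{-3 + 9 + 36}\right)^{2} = \left(\frac{25}{12} + \frac{14}{42}\right)^{2} = \left(\frac{25}{12} + 14 \cdot \frac{1}{42}\right)^{2} = \left(\frac{25}{12} + \frac{1}{3}\right)^{2} = \left(\frac{29}{12}\right)^{2} = \frac{841}{144}$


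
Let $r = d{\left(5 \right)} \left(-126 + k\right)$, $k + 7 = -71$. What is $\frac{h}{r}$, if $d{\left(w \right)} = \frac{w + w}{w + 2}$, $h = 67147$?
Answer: $- \frac{470029}{2040} \approx -230.41$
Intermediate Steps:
$d{\left(w \right)} = \frac{2 w}{2 + w}$
$k = -78$ ($k = -7 - 71 = -78$)
$r = - \frac{2040}{7}$ ($r = 2 \cdot 5 \frac{1}{2 + 5} \left(-126 - 78\right) = 2 \cdot 5 \cdot \frac{1}{7} \left(-204\right) = \frac{10}{7} \left(-204\right) = - \frac{2040}{7} \approx -291.43$)
$\frac{h}{r} = \frac{67147}{- \frac{2040}{7}} = 67147 \left(- \frac{7}{2040}\right) = - \frac{470029}{2040}$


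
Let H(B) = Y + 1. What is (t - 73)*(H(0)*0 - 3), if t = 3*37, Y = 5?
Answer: -114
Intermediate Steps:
H(B) = 6 (H(B) = 5 + 1 = 6)
t = 111
(t - 73)*(H(0)*0 - 3) = (111 - 73)*(6*0 - 3) = 38*(0 - 3) = 38*(-3) = -114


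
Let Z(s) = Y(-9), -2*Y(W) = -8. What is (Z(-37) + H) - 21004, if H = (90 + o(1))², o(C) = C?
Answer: -12719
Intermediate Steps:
Y(W) = 4 (Y(W) = -½*(-8) = 4)
Z(s) = 4
H = 8281 (H = (90 + 1)² = 91² = 8281)
(Z(-37) + H) - 21004 = (4 + 8281) - 21004 = 8285 - 21004 = -12719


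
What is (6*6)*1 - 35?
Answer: 1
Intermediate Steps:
(6*6)*1 - 35 = 36*1 - 35 = 36 - 35 = 1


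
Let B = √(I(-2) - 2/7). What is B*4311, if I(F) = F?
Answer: 17244*I*√7/7 ≈ 6517.6*I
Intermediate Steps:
B = 4*I*√7/7 (B = √(-2 - 2/7) = √(-16/7) = 4*I*√7/7 ≈ 1.5119*I)
B*4311 = (4*I*√7/7)*4311 = 17244*I*√7/7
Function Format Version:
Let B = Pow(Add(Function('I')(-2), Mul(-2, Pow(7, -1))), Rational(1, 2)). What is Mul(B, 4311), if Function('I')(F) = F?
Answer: Mul(Rational(17244, 7), I, Pow(7, Rational(1, 2))) ≈ Mul(6517.6, I)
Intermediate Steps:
B = Mul(Rational(4, 7), I, Pow(7, Rational(1, 2))) (B = Pow(Add(-2, Mul(-2, Pow(7, -1))), Rational(1, 2)) = Pow(Add(-2, Mul(-2, Rational(1, 7))), Rational(1, 2)) = Pow(Add(-2, Rational(-2, 7)), Rational(1, 2)) = Pow(Rational(-16, 7), Rational(1, 2)) = Mul(Rational(4, 7), I, Pow(7, Rational(1, 2))) ≈ Mul(1.5119, I))
Mul(B, 4311) = Mul(Mul(Rational(4, 7), I, Pow(7, Rational(1, 2))), 4311) = Mul(Rational(17244, 7), I, Pow(7, Rational(1, 2)))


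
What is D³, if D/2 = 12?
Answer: 13824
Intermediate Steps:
D = 24 (D = 2*12 = 24)
D³ = 24³ = 13824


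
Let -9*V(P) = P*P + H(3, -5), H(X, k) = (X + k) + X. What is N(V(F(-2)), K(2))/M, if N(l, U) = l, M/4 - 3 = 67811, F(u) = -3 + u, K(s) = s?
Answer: -13/1220652 ≈ -1.0650e-5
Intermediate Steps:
H(X, k) = k + 2*X
V(P) = -⅑ - P²/9 (V(P) = -(P*P + (-5 + 2*3))/9 = -(P² + (-5 + 6))/9 = -(P² + 1)/9 = -(1 + P²)/9 = -⅑ - P²/9)
M = 271256 (M = 12 + 4*67811 = 12 + 271244 = 271256)
N(V(F(-2)), K(2))/M = (-⅑ - (-3 - 2)²/9)/271256 = (-⅑ - ⅑*(-5)²)*(1/271256) = (-⅑ - ⅑*25)*(1/271256) = (-⅑ - 25/9)*(1/271256) = -26/9*1/271256 = -13/1220652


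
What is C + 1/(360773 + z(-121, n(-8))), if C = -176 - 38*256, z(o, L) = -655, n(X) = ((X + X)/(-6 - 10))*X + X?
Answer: -3566608671/360118 ≈ -9904.0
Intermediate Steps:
n(X) = X - X²/8 (n(X) = ((2*X)/(-16))*X + X = ((2*X)*(-1/16))*X + X = (-X/8)*X + X = -X²/8 + X = X - X²/8)
C = -9904 (C = -176 - 9728 = -9904)
C + 1/(360773 + z(-121, n(-8))) = -9904 + 1/(360773 - 655) = -9904 + 1/360118 = -3566608671/360118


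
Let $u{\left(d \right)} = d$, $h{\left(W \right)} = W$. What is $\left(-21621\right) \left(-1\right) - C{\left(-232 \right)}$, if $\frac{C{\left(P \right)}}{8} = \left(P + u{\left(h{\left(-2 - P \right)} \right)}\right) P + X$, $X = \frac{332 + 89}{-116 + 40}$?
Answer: $\frac{341113}{19} \approx 17953.0$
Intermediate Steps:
$X = - \frac{421}{76}$ ($X = \frac{421}{-76} = 421 \left(- \frac{1}{76}\right) = - \frac{421}{76} \approx -5.5395$)
$C{\left(P \right)} = - \frac{842}{19} - 16 P$ ($C{\left(P \right)} = 8 \left(\left(P - \left(2 + P\right)\right) P - \frac{421}{76}\right) = 8 \left(- 2 P - \frac{421}{76}\right) = 8 \left(- \frac{421}{76} - 2 P\right) = - \frac{842}{19} - 16 P$)
$\left(-21621\right) \left(-1\right) - C{\left(-232 \right)} = \left(-21621\right) \left(-1\right) - \left(- \frac{842}{19} - -3712\right) = 21621 - \left(- \frac{842}{19} + 3712\right) = 21621 - \frac{69686}{19} = \frac{341113}{19}$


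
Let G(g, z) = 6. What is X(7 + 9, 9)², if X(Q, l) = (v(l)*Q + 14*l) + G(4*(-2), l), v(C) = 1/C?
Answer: 1449616/81 ≈ 17897.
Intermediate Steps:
X(Q, l) = 6 + 14*l + Q/l (X(Q, l) = (Q/l + 14*l) + 6 = (14*l + Q/l) + 6 = 6 + 14*l + Q/l)
X(7 + 9, 9)² = (6 + 14*9 + (7 + 9)/9)² = (6 + 126 + 16*(⅑))² = (6 + 126 + 16/9)² = (1204/9)² = 1449616/81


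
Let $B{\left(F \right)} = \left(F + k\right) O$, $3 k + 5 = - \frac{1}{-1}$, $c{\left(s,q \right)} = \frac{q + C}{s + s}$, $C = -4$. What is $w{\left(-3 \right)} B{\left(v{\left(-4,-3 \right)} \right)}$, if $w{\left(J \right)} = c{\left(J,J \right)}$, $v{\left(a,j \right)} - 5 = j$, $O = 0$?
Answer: $0$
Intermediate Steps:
$v{\left(a,j \right)} = 5 + j$
$c{\left(s,q \right)} = \frac{-4 + q}{2 s}$ ($c{\left(s,q \right)} = \frac{q - 4}{s + s} = \frac{-4 + q}{2 s}$)
$k = - \frac{4}{3}$ ($k = - \frac{5}{3} + \frac{\left(-1\right) \frac{1}{-1}}{3} = - \frac{5}{3} + \frac{\left(-1\right) \left(-1\right)}{3} = - \frac{5}{3} + \frac{1}{3} \cdot 1 = - \frac{5}{3} + \frac{1}{3} = - \frac{4}{3} \approx -1.3333$)
$w{\left(J \right)} = \frac{-4 + J}{2 J}$
$B{\left(F \right)} = 0$ ($B{\left(F \right)} = \left(F - \frac{4}{3}\right) 0 = \left(- \frac{4}{3} + F\right) 0 = 0$)
$w{\left(-3 \right)} B{\left(v{\left(-4,-3 \right)} \right)} = \frac{-4 - 3}{2 \left(-3\right)} 0 = \frac{1}{2} \left(- \frac{1}{3}\right) \left(-7\right) 0 = \frac{7}{6} \cdot 0 = 0$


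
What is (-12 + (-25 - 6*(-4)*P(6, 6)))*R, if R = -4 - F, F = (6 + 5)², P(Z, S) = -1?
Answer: 7625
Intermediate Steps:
F = 121 (F = 11² = 121)
R = -125 (R = -4 - 1*121 = -4 - 121 = -125)
(-12 + (-25 - 6*(-4)*P(6, 6)))*R = (-12 + (-25 - 6*(-4)*(-1)))*(-125) = (-12 + (-25 - (-24)*(-1)))*(-125) = (-12 + (-25 - 1*24))*(-125) = (-12 + (-25 - 24))*(-125) = (-12 - 49)*(-125) = -61*(-125) = 7625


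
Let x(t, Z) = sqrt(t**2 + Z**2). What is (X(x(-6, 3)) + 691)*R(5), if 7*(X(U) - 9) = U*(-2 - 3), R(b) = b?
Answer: 3500 - 75*sqrt(5)/7 ≈ 3476.0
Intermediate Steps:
x(t, Z) = sqrt(Z**2 + t**2)
X(U) = 9 - 5*U/7 (X(U) = 9 + (U*(-2 - 3))/7 = 9 + (U*(-5))/7 = 9 + (-5*U)/7 = 9 - 5*U/7)
(X(x(-6, 3)) + 691)*R(5) = ((9 - 5*sqrt(3**2 + (-6)**2)/7) + 691)*5 = ((9 - 5*sqrt(9 + 36)/7) + 691)*5 = ((9 - 15*sqrt(5)/7) + 691)*5 = (700 - 15*sqrt(5)/7)*5 = 3500 - 75*sqrt(5)/7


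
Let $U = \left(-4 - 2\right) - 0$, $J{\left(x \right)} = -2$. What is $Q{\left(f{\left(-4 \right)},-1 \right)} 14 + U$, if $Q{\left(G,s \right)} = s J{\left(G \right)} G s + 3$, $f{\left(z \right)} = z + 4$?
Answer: $36$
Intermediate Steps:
$f{\left(z \right)} = 4 + z$
$Q{\left(G,s \right)} = 3 - 2 G s^{2}$ ($Q{\left(G,s \right)} = s \left(-2\right) G s + 3 = - 2 s G s + 3 = - 2 G s s + 3 = - 2 G s^{2} + 3 = 3 - 2 G s^{2}$)
$U = -6$ ($U = -6 + 0 = -6$)
$Q{\left(f{\left(-4 \right)},-1 \right)} 14 + U = \left(3 - 2 \left(4 - 4\right) \left(-1\right)^{2}\right) 14 - 6 = \left(3 - 0 \cdot 1\right) 14 - 6 = \left(3 + 0\right) 14 - 6 = 3 \cdot 14 - 6 = 42 - 6 = 36$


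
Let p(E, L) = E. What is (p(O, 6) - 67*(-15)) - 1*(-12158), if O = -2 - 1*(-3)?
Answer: 13164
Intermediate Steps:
O = 1 (O = -2 + 3 = 1)
(p(O, 6) - 67*(-15)) - 1*(-12158) = (1 - 67*(-15)) - 1*(-12158) = (1 + 1005) + 12158 = 1006 + 12158 = 13164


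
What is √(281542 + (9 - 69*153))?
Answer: √270994 ≈ 520.57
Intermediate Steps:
√(281542 + (9 - 69*153)) = √(281542 + (9 - 10557)) = √(281542 - 10548) = √270994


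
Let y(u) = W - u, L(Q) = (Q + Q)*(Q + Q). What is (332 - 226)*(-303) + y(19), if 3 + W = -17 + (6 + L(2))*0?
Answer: -32157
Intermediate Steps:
L(Q) = 4*Q² (L(Q) = (2*Q)*(2*Q) = 4*Q²)
W = -20 (W = -3 + (-17 + (6 + 4*2²)*0) = -3 + (-17 + (6 + 4*4)*0) = -3 + (-17 + (6 + 16)*0) = -3 + (-17 + 22*0) = -3 + (-17 + 0) = -3 - 17 = -20)
y(u) = -20 - u
(332 - 226)*(-303) + y(19) = (332 - 226)*(-303) + (-20 - 1*19) = 106*(-303) + (-20 - 19) = -32118 - 39 = -32157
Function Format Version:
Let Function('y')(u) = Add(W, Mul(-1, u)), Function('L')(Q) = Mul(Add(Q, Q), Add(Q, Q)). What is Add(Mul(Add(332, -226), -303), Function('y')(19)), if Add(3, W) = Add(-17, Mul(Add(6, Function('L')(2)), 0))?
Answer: -32157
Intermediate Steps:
Function('L')(Q) = Mul(4, Pow(Q, 2)) (Function('L')(Q) = Mul(Mul(2, Q), Mul(2, Q)) = Mul(4, Pow(Q, 2)))
W = -20 (W = Add(-3, Add(-17, Mul(Add(6, Mul(4, Pow(2, 2))), 0))) = Add(-3, Add(-17, Mul(Add(6, Mul(4, 4)), 0))) = Add(-3, Add(-17, Mul(Add(6, 16), 0))) = Add(-3, Add(-17, Mul(22, 0))) = Add(-3, Add(-17, 0)) = Add(-3, -17) = -20)
Function('y')(u) = Add(-20, Mul(-1, u))
Add(Mul(Add(332, -226), -303), Function('y')(19)) = Add(Mul(Add(332, -226), -303), Add(-20, Mul(-1, 19))) = Add(Mul(106, -303), Add(-20, -19)) = Add(-32118, -39) = -32157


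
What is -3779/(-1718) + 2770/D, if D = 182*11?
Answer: 6162209/1719718 ≈ 3.5833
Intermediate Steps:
D = 2002
-3779/(-1718) + 2770/D = -3779/(-1718) + 2770/2002 = -3779*(-1/1718) + 2770*(1/2002) = 3779/1718 + 1385/1001 = 6162209/1719718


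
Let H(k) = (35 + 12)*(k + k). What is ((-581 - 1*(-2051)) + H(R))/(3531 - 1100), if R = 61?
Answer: 7204/2431 ≈ 2.9634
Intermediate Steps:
H(k) = 94*k (H(k) = 47*(2*k) = 94*k)
((-581 - 1*(-2051)) + H(R))/(3531 - 1100) = ((-581 - 1*(-2051)) + 94*61)/(3531 - 1100) = ((-581 + 2051) + 5734)/2431 = (1470 + 5734)*(1/2431) = 7204*(1/2431) = 7204/2431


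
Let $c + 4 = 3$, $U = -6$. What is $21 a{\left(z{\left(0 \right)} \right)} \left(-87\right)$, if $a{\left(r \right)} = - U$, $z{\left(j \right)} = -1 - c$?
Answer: $-10962$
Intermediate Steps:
$c = -1$ ($c = -4 + 3 = -1$)
$z{\left(j \right)} = 0$ ($z{\left(j \right)} = -1 - -1 = -1 + 1 = 0$)
$a{\left(r \right)} = 6$ ($a{\left(r \right)} = \left(-1\right) \left(-6\right) = 6$)
$21 a{\left(z{\left(0 \right)} \right)} \left(-87\right) = 21 \cdot 6 \left(-87\right) = 126 \left(-87\right) = -10962$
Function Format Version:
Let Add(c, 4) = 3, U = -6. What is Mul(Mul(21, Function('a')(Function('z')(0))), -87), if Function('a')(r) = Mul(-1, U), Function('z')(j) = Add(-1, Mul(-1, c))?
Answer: -10962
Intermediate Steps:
c = -1 (c = Add(-4, 3) = -1)
Function('z')(j) = 0 (Function('z')(j) = Add(-1, Mul(-1, -1)) = Add(-1, 1) = 0)
Function('a')(r) = 6 (Function('a')(r) = Mul(-1, -6) = 6)
Mul(Mul(21, Function('a')(Function('z')(0))), -87) = Mul(Mul(21, 6), -87) = Mul(126, -87) = -10962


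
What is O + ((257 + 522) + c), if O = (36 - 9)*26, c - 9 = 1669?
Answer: 3159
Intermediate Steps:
c = 1678 (c = 9 + 1669 = 1678)
O = 702 (O = 27*26 = 702)
O + ((257 + 522) + c) = 702 + ((257 + 522) + 1678) = 702 + (779 + 1678) = 702 + 2457 = 3159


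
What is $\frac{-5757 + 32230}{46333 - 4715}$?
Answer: $\frac{26473}{41618} \approx 0.6361$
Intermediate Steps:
$\frac{-5757 + 32230}{46333 - 4715} = \frac{26473}{41618}$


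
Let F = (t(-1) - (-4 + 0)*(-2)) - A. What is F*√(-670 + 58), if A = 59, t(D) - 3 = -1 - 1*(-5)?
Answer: -360*I*√17 ≈ -1484.3*I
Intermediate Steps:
t(D) = 7 (t(D) = 3 + (-1 - 1*(-5)) = 3 + (-1 + 5) = 3 + 4 = 7)
F = -60 (F = (7 - (-4 + 0)*(-2)) - 1*59 = (7 - (-4)*(-2)) - 59 = (7 - 1*8) - 59 = (7 - 8) - 59 = -1 - 59 = -60)
F*√(-670 + 58) = -60*√(-670 + 58) = -360*I*√17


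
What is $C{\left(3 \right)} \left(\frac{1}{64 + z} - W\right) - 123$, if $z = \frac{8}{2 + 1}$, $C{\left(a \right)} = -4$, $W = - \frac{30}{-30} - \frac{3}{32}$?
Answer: $- \frac{23887}{200} \approx -119.44$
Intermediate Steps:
$W = \frac{29}{32}$ ($W = \left(-30\right) \left(- \frac{1}{30}\right) - \frac{3}{32} = 1 - \frac{3}{32} = \frac{29}{32} \approx 0.90625$)
$z = \frac{8}{3} \approx 2.6667$
$C{\left(3 \right)} \left(\frac{1}{64 + z} - W\right) - 123 = - 4 \left(\frac{1}{64 + \frac{8}{3}} - \frac{29}{32}\right) - 123 = - 4 \left(\frac{1}{\frac{200}{3}} - \frac{29}{32}\right) - 123 = - 4 \left(\frac{3}{200} - \frac{29}{32}\right) - 123 = \left(-4\right) \left(- \frac{713}{800}\right) - 123 = \frac{713}{200} - 123 = - \frac{23887}{200}$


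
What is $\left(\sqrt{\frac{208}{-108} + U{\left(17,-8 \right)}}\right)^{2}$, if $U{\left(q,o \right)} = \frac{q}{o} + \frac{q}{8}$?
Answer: $- \frac{52}{27} \approx -1.9259$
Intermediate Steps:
$U{\left(q,o \right)} = \frac{q}{8} + \frac{q}{o}$ ($U{\left(q,o \right)} = \frac{q}{o} + q \frac{1}{8} = \frac{q}{o} + \frac{q}{8} = \frac{q}{8} + \frac{q}{o}$)
$\left(\sqrt{\frac{208}{-108} + U{\left(17,-8 \right)}}\right)^{2} = \left(\sqrt{\frac{208}{-108} + \left(\frac{1}{8} \cdot 17 + \frac{17}{-8}\right)}\right)^{2} = \left(\sqrt{208 \left(- \frac{1}{108}\right) + \left(\frac{17}{8} + 17 \left(- \frac{1}{8}\right)\right)}\right)^{2} = \left(\sqrt{- \frac{52}{27} + \left(\frac{17}{8} - \frac{17}{8}\right)}\right)^{2} = \left(\sqrt{- \frac{52}{27} + 0}\right)^{2} = \left(\sqrt{- \frac{52}{27}}\right)^{2} = \left(\frac{2 i \sqrt{39}}{9}\right)^{2} = - \frac{52}{27}$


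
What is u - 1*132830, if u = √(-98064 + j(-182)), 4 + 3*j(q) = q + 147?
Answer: -132830 + I*√98077 ≈ -1.3283e+5 + 313.17*I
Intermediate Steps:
j(q) = 143/3 + q/3 (j(q) = -4/3 + (q + 147)/3 = -4/3 + (147 + q)/3 = -4/3 + (49 + q/3) = 143/3 + q/3)
u = I*√98077 (u = √(-98064 + (143/3 + (⅓)*(-182))) = √(-98064 + (143/3 - 182/3)) = √(-98064 - 13) = √(-98077) = I*√98077 ≈ 313.17*I)
u - 1*132830 = I*√98077 - 1*132830 = I*√98077 - 132830 = -132830 + I*√98077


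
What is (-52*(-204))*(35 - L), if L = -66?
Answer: 1071408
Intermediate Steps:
(-52*(-204))*(35 - L) = (-52*(-204))*(35 - 1*(-66)) = 10608*(35 + 66) = 10608*101 = 1071408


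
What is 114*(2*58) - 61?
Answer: 13163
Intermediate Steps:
114*(2*58) - 61 = 114*116 - 61 = 13224 - 61 = 13163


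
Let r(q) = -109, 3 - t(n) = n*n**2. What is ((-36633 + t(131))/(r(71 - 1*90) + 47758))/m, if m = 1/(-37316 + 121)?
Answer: 84980197595/47649 ≈ 1.7835e+6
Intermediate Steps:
t(n) = 3 - n**3 (t(n) = 3 - n*n**2 = 3 - n**3)
m = -1/37195 (m = 1/(-37195) = -1/37195 ≈ -2.6885e-5)
((-36633 + t(131))/(r(71 - 1*90) + 47758))/m = ((-36633 + (3 - 1*131**3))/(-109 + 47758))/(-1/37195) = ((-36633 + (3 - 1*2248091))/47649)*(-37195) = ((-36633 + (3 - 2248091))*(1/47649))*(-37195) = ((-36633 - 2248088)*(1/47649))*(-37195) = -2284721*1/47649*(-37195) = -2284721/47649*(-37195) = 84980197595/47649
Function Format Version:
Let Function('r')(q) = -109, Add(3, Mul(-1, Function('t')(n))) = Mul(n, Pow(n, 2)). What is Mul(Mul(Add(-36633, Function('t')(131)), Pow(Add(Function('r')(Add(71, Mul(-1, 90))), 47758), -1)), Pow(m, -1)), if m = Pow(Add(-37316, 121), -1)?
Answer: Rational(84980197595, 47649) ≈ 1.7835e+6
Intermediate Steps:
Function('t')(n) = Add(3, Mul(-1, Pow(n, 3))) (Function('t')(n) = Add(3, Mul(-1, Mul(n, Pow(n, 2)))) = Add(3, Mul(-1, Pow(n, 3))))
m = Rational(-1, 37195) (m = Pow(-37195, -1) = Rational(-1, 37195) ≈ -2.6885e-5)
Mul(Mul(Add(-36633, Function('t')(131)), Pow(Add(Function('r')(Add(71, Mul(-1, 90))), 47758), -1)), Pow(m, -1)) = Mul(Mul(Add(-36633, Add(3, Mul(-1, Pow(131, 3)))), Pow(Add(-109, 47758), -1)), Pow(Rational(-1, 37195), -1)) = Mul(Mul(Add(-36633, Add(3, Mul(-1, 2248091))), Pow(47649, -1)), -37195) = Mul(Mul(Add(-36633, Add(3, -2248091)), Rational(1, 47649)), -37195) = Mul(Mul(Add(-36633, -2248088), Rational(1, 47649)), -37195) = Mul(Mul(-2284721, Rational(1, 47649)), -37195) = Mul(Rational(-2284721, 47649), -37195) = Rational(84980197595, 47649)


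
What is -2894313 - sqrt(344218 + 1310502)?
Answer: -2894313 - 8*sqrt(25855) ≈ -2.8956e+6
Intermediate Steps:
-2894313 - sqrt(344218 + 1310502) = -2894313 - sqrt(1654720) = -2894313 - 8*sqrt(25855)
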